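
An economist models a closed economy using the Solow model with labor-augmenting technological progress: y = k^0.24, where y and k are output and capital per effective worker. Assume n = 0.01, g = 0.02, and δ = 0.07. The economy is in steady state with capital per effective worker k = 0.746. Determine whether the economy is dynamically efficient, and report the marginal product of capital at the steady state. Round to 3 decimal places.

Capital per effective worker breaks even when investment replaces (n + g + δ)·k; here n + g + δ = 0.1.
MPK = 0.24·k^(0.24−1) = 0.24·0.746^(-0.76) ≈ 0.2999.
MPK > 0.1, so the economy is dynamically efficient (under-saving).

dynamically efficient; MPK ≈ 0.300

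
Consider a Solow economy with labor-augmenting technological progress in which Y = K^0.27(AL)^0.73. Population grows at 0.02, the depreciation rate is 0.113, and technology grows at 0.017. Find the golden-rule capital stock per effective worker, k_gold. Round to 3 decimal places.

k_gold ≈ 2.237

The effective depreciation rate is n + g + δ = 0.02 + 0.017 + 0.113 = 0.15.
Setting f'(k) = n+g+δ gives 0.27·k^(0.27−1) = 0.15, hence k_gold = (0.27/0.15)^(1/0.73) ≈ 2.2371.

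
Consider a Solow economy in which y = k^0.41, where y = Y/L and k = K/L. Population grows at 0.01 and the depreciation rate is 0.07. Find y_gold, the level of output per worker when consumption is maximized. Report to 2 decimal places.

n + δ = 0.01 + 0.07 = 0.08.
Maximizing c = f(k) − (n+δ)·k gives f'(k) = n+δ, i.e. 0.41·k^(0.41−1) = 0.08, so k_gold = (0.41/0.08)^(1/0.59) ≈ 15.9541.
Output: y_gold = k_gold^0.41 = 15.9541^0.41 ≈ 3.1130.

y_gold ≈ 3.11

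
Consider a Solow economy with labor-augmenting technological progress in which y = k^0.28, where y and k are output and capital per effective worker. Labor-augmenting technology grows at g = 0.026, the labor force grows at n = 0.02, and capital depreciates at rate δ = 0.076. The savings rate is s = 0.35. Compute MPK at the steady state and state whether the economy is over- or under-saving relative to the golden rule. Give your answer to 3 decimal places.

n + g + δ = 0.02 + 0.026 + 0.076 = 0.122.
Steady-state k*: s·k^0.28 = 0.122·k gives k* = (0.35/0.122)^(1/0.72) ≈ 4.3222.
MPK = 0.28·4.3222^(-0.72) ≈ 0.0976.
MPK < n+g+δ = 0.122, so the economy is dynamically inefficient (over-saving).

over-saving; MPK ≈ 0.098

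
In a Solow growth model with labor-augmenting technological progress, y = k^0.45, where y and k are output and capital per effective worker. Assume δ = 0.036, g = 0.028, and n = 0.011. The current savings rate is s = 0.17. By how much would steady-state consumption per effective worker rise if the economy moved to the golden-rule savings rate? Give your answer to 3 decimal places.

n + g + δ = 0.011 + 0.028 + 0.036 = 0.075.
Current steady state (s = 0.17): k* = (0.17/0.075)^(1/0.55) ≈ 4.4275, y* = 4.4275^0.45 ≈ 1.9533, c* = (1−0.17)·1.9533 ≈ 1.6212.
Golden rule sets MPK = n+g+δ: 0.45·k^(0.45−1) = 0.075, so k_gold = (0.45/0.075)^(1/0.55) ≈ 25.9908.
y_gold = 25.9908^0.45 ≈ 4.3318, c_gold = y_gold − 0.075·k_gold ≈ 2.3825.
Gain: Δc = 2.3825 − 1.6212 ≈ 0.7612.

Δc ≈ 0.761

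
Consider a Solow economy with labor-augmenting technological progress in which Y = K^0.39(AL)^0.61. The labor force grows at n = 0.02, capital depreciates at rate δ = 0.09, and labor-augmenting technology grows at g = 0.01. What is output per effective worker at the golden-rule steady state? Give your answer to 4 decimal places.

y_gold ≈ 2.1246

Break-even investment rate: n + g + δ = 0.02 + 0.01 + 0.09 = 0.12.
Setting f'(k) = n+g+δ gives 0.39·k^(0.39−1) = 0.12, hence k_gold = (0.39/0.12)^(1/0.61) ≈ 6.9048.
Output: y_gold = k_gold^0.39 = 6.9048^0.39 ≈ 2.1246.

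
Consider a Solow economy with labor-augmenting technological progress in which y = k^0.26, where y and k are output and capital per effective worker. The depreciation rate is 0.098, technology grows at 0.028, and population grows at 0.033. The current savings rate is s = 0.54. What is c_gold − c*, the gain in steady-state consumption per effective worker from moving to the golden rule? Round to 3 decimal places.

Capital per effective worker breaks even when investment replaces (n + g + δ)·k; here n + g + δ = 0.159.
Current steady state (s = 0.54): k* = (0.54/0.159)^(1/0.74) ≈ 5.2187, y* = 5.2187^0.26 ≈ 1.5366, c* = (1−0.54)·1.5366 ≈ 0.7068.
Maximizing c = f(k) − (n+g+δ)·k gives f'(k) = n+g+δ, i.e. 0.26·k^(0.26−1) = 0.159, so k_gold = (0.26/0.159)^(1/0.74) ≈ 1.9436.
y_gold = 1.9436^0.26 ≈ 1.1886, c_gold = y_gold − 0.159·k_gold ≈ 0.8796.
Gain: Δc = 0.8796 − 0.7068 ≈ 0.1727.

Δc ≈ 0.173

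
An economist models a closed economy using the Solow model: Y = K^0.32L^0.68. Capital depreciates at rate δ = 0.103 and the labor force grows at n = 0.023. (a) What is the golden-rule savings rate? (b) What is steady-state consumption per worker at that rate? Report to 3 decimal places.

n + δ = 0.023 + 0.103 = 0.126.
For Cobb-Douglas, s_gold equals capital's share: s_gold = 0.32.
Setting f'(k) = n+δ gives 0.32·k^(0.32−1) = 0.126, hence k_gold = (0.32/0.126)^(1/0.68) ≈ 3.9379.
y_gold = 3.9379^0.32 ≈ 1.5505; c_gold = (1−0.32)·y_gold ≈ 1.0544.

(a) s_gold = 0.320; (b) c_gold ≈ 1.054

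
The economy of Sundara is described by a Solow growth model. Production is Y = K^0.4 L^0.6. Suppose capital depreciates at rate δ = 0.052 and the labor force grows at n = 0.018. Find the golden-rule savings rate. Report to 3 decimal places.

s_gold = 0.400

Capital per worker breaks even when investment replaces (n + δ)·k; here n + δ = 0.07.
At the golden rule MPK = n+δ, and in any Cobb-Douglas steady state s = (n+δ)·k/y = MPK·k/y = capital's share 0.4.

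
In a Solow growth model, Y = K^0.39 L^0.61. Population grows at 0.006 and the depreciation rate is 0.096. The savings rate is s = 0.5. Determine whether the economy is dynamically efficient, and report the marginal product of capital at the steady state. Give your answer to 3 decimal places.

dynamically inefficient; MPK ≈ 0.080

The effective depreciation rate is n + δ = 0.006 + 0.096 = 0.102.
Steady-state k*: s·k^0.39 = 0.102·k gives k* = (0.5/0.102)^(1/0.61) ≈ 13.5442.
MPK = 0.39·13.5442^(-0.61) ≈ 0.0796.
MPK < n+δ = 0.102, so the economy is dynamically inefficient (over-saving).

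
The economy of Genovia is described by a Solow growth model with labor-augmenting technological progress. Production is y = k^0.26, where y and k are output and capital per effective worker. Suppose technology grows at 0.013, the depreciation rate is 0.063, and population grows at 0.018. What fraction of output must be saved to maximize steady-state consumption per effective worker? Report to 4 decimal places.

Break-even investment rate: n + g + δ = 0.018 + 0.013 + 0.063 = 0.094.
At the golden rule MPK = n+g+δ, and in any Cobb-Douglas steady state s = (n+g+δ)·k/y = MPK·k/y = capital's share 0.26.

s_gold = 0.2600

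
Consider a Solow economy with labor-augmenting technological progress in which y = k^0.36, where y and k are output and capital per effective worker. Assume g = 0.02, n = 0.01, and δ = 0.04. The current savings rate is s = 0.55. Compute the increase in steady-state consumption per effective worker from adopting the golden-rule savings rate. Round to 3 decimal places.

The effective depreciation rate is n + g + δ = 0.01 + 0.02 + 0.04 = 0.07.
Current steady state (s = 0.55): k* = (0.55/0.07)^(1/0.64) ≈ 25.0525, y* = 25.0525^0.36 ≈ 3.1885, c* = (1−0.55)·3.1885 ≈ 1.4348.
Golden rule sets MPK = n+g+δ: 0.36·k^(0.36−1) = 0.07, so k_gold = (0.36/0.07)^(1/0.64) ≈ 12.9198.
y_gold = 12.9198^0.36 ≈ 2.5122, c_gold = y_gold − 0.07·k_gold ≈ 1.6078.
Gain: Δc = 1.6078 − 1.4348 ≈ 0.1730.

Δc ≈ 0.173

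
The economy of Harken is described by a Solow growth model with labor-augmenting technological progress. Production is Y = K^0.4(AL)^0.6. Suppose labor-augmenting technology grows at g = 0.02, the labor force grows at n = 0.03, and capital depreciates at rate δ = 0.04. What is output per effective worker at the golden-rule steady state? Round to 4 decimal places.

y_gold ≈ 2.7032

Capital per effective worker breaks even when investment replaces (n + g + δ)·k; here n + g + δ = 0.09.
Golden rule sets MPK = n+g+δ: 0.4·k^(0.4−1) = 0.09, so k_gold = (0.4/0.09)^(1/0.6) ≈ 12.0142.
Output: y_gold = k_gold^0.4 = 12.0142^0.4 ≈ 2.7032.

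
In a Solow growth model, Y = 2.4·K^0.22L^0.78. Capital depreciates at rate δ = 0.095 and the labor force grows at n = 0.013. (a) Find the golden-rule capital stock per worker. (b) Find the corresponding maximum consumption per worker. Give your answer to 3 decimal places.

(a) k_gold ≈ 7.649; (b) c_gold ≈ 2.929

Break-even investment rate: n + δ = 0.013 + 0.095 = 0.108.
At the golden rule the marginal product of capital equals n+δ: 0.22·2.4·k^(0.22−1) = 0.108. Solving, k_gold = (0.22·2.4/0.108)^(1/0.78) ≈ 7.6490.
y_gold = 2.4·7.6490^0.22 ≈ 3.7549; c_gold = y_gold − 0.108·k_gold ≈ 2.9289.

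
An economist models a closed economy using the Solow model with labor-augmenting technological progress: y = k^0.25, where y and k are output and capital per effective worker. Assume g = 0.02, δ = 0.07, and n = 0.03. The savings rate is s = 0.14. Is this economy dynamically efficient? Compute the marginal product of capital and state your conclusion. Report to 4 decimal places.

n + g + δ = 0.03 + 0.02 + 0.07 = 0.12.
Steady-state k*: s·k^0.25 = 0.12·k gives k* = (0.14/0.12)^(1/0.75) ≈ 1.2282.
MPK = 0.25·1.2282^(-0.75) ≈ 0.2143.
MPK > n+g+δ = 0.12, so the economy is dynamically efficient (under-saving).

dynamically efficient; MPK ≈ 0.2143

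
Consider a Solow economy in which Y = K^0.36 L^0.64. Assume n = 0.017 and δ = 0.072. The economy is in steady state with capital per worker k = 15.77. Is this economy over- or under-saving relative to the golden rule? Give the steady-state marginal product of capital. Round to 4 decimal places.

The effective depreciation rate is n + δ = 0.017 + 0.072 = 0.089.
MPK = 0.36·k^(0.36−1) = 0.36·15.77^(-0.64) ≈ 0.0616.
MPK < 0.089, so the economy is dynamically inefficient (over-saving).

over-saving; MPK ≈ 0.0616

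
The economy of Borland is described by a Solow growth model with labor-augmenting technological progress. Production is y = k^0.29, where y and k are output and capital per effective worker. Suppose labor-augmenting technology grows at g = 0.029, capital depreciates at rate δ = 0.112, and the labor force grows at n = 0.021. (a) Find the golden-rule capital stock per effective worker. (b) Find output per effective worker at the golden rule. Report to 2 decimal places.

(a) k_gold ≈ 2.27; (b) y_gold ≈ 1.27

The effective depreciation rate is n + g + δ = 0.021 + 0.029 + 0.112 = 0.162.
Maximizing c = f(k) − (n+g+δ)·k gives f'(k) = n+g+δ, i.e. 0.29·k^(0.29−1) = 0.162, so k_gold = (0.29/0.162)^(1/0.71) ≈ 2.2708.
y_gold = 2.2708^0.29 ≈ 1.2685.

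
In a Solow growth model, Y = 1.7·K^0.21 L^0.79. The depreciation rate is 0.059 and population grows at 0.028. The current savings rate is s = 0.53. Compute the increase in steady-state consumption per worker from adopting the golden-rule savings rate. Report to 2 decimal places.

Δc ≈ 0.47

n + δ = 0.028 + 0.059 = 0.087.
Current steady state (s = 0.53): k* = (0.53·1.7/0.087)^(1/0.79) ≈ 19.2784, y* = 1.7·19.2784^0.21 ≈ 3.1646, c* = (1−0.53)·3.1646 ≈ 1.4873.
Maximizing c = f(k) − (n+δ)·k gives f'(k) = n+δ, i.e. 0.21·1.7·k^(0.21−1) = 0.087, so k_gold = (0.21·1.7/0.087)^(1/0.79) ≈ 5.9722.
y_gold = 1.7·5.9722^0.21 ≈ 2.4742, c_gold = y_gold − 0.087·k_gold ≈ 1.9546.
Gain: Δc = 1.9546 − 1.4873 ≈ 0.4673.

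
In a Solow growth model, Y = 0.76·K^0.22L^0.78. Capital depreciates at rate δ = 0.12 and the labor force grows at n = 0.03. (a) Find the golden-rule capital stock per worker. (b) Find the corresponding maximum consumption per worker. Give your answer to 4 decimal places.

(a) k_gold ≈ 1.1493; (b) c_gold ≈ 0.6112

Capital per worker breaks even when investment replaces (n + δ)·k; here n + δ = 0.15.
Golden rule sets MPK = n+δ: 0.22·0.76·k^(0.22−1) = 0.15, so k_gold = (0.22·0.76/0.15)^(1/0.78) ≈ 1.1493.
y_gold = 0.76·1.1493^0.22 ≈ 0.7836; c_gold = y_gold − 0.15·k_gold ≈ 0.6112.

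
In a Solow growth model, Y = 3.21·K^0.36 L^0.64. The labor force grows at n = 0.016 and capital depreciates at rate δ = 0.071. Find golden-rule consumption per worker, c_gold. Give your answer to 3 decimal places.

c_gold ≈ 8.801

The effective depreciation rate is n + δ = 0.016 + 0.071 = 0.087.
Golden rule sets MPK = n+δ: 0.36·3.21·k^(0.36−1) = 0.087, so k_gold = (0.36·3.21/0.087)^(1/0.64) ≈ 56.9034.
y_gold = 3.21·56.9034^0.36 ≈ 13.7516.
c_gold = y_gold − (n+δ)·k_gold = 13.7516 − 0.087·56.9034 ≈ 8.8011.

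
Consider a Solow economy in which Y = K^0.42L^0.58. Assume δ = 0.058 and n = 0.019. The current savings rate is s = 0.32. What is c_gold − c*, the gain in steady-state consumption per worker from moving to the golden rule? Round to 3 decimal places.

Δc ≈ 0.074

The effective depreciation rate is n + δ = 0.019 + 0.058 = 0.077.
Current steady state (s = 0.32): k* = (0.32/0.077)^(1/0.58) ≈ 11.6588, y* = 11.6588^0.42 ≈ 2.8054, c* = (1−0.32)·2.8054 ≈ 1.9077.
At the golden rule the marginal product of capital equals n+δ: 0.42·k^(0.42−1) = 0.077. Solving, k_gold = (0.42/0.077)^(1/0.58) ≈ 18.6326.
y_gold = 18.6326^0.42 ≈ 3.4160, c_gold = y_gold − 0.077·k_gold ≈ 1.9813.
Gain: Δc = 1.9813 − 1.9077 ≈ 0.0736.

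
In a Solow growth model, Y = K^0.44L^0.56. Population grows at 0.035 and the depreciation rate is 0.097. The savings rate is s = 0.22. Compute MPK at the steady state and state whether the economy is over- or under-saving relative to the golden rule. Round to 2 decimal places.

n + δ = 0.035 + 0.097 = 0.132.
Steady-state k*: s·k^0.44 = 0.132·k gives k* = (0.22/0.132)^(1/0.56) ≈ 2.4898.
MPK = 0.44·2.4898^(-0.56) ≈ 0.2640.
MPK > n+δ = 0.132, so the economy is dynamically efficient (under-saving).

under-saving; MPK ≈ 0.26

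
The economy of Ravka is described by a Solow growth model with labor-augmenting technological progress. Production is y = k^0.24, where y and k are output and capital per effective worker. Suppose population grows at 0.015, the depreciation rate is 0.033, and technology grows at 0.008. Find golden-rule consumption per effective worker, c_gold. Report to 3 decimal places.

Capital per effective worker breaks even when investment replaces (n + g + δ)·k; here n + g + δ = 0.056.
Golden rule sets MPK = n+g+δ: 0.24·k^(0.24−1) = 0.056, so k_gold = (0.24/0.056)^(1/0.76) ≈ 6.7859.
y_gold = 6.7859^0.24 ≈ 1.5834.
c_gold = y_gold − (n+g+δ)·k_gold = 1.5834 − 0.056·6.7859 ≈ 1.2034.

c_gold ≈ 1.203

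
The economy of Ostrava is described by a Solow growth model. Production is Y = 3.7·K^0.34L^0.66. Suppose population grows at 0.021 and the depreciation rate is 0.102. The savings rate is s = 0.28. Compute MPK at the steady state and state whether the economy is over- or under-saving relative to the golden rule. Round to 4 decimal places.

under-saving; MPK ≈ 0.1494

Capital per worker breaks even when investment replaces (n + δ)·k; here n + δ = 0.123.
Steady-state k*: s·A·k^0.34 = 0.123·k gives k* = (0.28·3.7/0.123)^(1/0.66) ≈ 25.2467.
MPK = 0.34·3.7·25.2467^(-0.66) ≈ 0.1494.
MPK > n+δ = 0.123, so the economy is dynamically efficient (under-saving).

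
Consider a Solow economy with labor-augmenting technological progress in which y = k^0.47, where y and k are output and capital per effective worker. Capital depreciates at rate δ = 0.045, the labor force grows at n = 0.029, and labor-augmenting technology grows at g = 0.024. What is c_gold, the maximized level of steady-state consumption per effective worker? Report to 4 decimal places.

The effective depreciation rate is n + g + δ = 0.029 + 0.024 + 0.045 = 0.098.
Maximizing c = f(k) − (n+g+δ)·k gives f'(k) = n+g+δ, i.e. 0.47·k^(0.47−1) = 0.098, so k_gold = (0.47/0.098)^(1/0.53) ≈ 19.2603.
y_gold = 19.2603^0.47 ≈ 4.0160.
c_gold = y_gold − (n+g+δ)·k_gold = 4.0160 − 0.098·19.2603 ≈ 2.1285.

c_gold ≈ 2.1285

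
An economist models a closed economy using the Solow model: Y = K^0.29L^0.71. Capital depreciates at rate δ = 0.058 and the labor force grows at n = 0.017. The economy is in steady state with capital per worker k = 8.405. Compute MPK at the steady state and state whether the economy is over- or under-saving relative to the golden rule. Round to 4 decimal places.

n + δ = 0.017 + 0.058 = 0.075.
MPK = 0.29·k^(0.29−1) = 0.29·8.405^(-0.71) ≈ 0.0640.
MPK < 0.075, so the economy is dynamically inefficient (over-saving).

over-saving; MPK ≈ 0.0640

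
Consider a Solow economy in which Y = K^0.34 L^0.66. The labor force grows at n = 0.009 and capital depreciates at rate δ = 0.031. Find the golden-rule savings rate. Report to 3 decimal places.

Break-even investment rate: n + δ = 0.009 + 0.031 = 0.04.
At the golden rule MPK = n+δ, and in any Cobb-Douglas steady state s = (n+δ)·k/y = MPK·k/y = capital's share 0.34.

s_gold = 0.340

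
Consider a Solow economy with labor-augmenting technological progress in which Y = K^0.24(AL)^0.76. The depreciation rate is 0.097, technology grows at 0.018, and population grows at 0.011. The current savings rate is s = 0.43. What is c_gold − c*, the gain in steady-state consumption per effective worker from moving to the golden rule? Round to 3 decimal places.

Δc ≈ 0.092

Capital per effective worker breaks even when investment replaces (n + g + δ)·k; here n + g + δ = 0.126.
Current steady state (s = 0.43): k* = (0.43/0.126)^(1/0.76) ≈ 5.0286, y* = 5.0286^0.24 ≈ 1.4735, c* = (1−0.43)·1.4735 ≈ 0.8399.
Maximizing c = f(k) − (n+g+δ)·k gives f'(k) = n+g+δ, i.e. 0.24·k^(0.24−1) = 0.126, so k_gold = (0.24/0.126)^(1/0.76) ≈ 2.3346.
y_gold = 2.3346^0.24 ≈ 1.2257, c_gold = y_gold − 0.126·k_gold ≈ 0.9315.
Gain: Δc = 0.9315 − 0.8399 ≈ 0.0916.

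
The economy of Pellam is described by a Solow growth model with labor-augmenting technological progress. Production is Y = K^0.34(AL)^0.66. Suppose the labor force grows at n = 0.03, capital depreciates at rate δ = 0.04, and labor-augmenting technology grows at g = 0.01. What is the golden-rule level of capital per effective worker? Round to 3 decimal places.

k_gold ≈ 8.956

The effective depreciation rate is n + g + δ = 0.03 + 0.01 + 0.04 = 0.08.
Setting f'(k) = n+g+δ gives 0.34·k^(0.34−1) = 0.08, hence k_gold = (0.34/0.08)^(1/0.66) ≈ 8.9558.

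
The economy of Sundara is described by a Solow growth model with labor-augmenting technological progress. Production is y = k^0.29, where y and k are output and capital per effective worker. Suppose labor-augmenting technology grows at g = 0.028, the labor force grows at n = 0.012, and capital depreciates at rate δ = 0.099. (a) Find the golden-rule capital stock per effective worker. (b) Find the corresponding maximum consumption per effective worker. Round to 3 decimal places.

The effective depreciation rate is n + g + δ = 0.012 + 0.028 + 0.099 = 0.139.
At the golden rule the marginal product of capital equals n+g+δ: 0.29·k^(0.29−1) = 0.139. Solving, k_gold = (0.29/0.139)^(1/0.71) ≈ 2.8173.
y_gold = 2.8173^0.29 ≈ 1.3504; c_gold = y_gold − 0.139·k_gold ≈ 0.9588.

(a) k_gold ≈ 2.817; (b) c_gold ≈ 0.959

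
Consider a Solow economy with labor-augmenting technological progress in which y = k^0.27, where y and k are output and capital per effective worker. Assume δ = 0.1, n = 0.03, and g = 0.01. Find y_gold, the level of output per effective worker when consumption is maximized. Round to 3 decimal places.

y_gold ≈ 1.275

The effective depreciation rate is n + g + δ = 0.03 + 0.01 + 0.1 = 0.14.
At the golden rule the marginal product of capital equals n+g+δ: 0.27·k^(0.27−1) = 0.14. Solving, k_gold = (0.27/0.14)^(1/0.73) ≈ 2.4589.
Output: y_gold = k_gold^0.27 = 2.4589^0.27 ≈ 1.2750.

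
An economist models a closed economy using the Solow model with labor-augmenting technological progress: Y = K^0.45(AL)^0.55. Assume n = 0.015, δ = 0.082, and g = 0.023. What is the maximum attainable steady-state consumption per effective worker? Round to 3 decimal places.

n + g + δ = 0.015 + 0.023 + 0.082 = 0.12.
At the golden rule the marginal product of capital equals n+g+δ: 0.45·k^(0.45−1) = 0.12. Solving, k_gold = (0.45/0.12)^(1/0.55) ≈ 11.0584.
y_gold = 11.0584^0.45 ≈ 2.9489.
c_gold = y_gold − (n+g+δ)·k_gold = 2.9489 − 0.12·11.0584 ≈ 1.6219.

c_gold ≈ 1.622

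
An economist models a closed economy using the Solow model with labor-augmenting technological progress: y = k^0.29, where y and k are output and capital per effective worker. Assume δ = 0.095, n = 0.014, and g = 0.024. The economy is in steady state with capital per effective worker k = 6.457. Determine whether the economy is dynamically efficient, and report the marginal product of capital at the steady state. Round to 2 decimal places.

dynamically inefficient; MPK ≈ 0.08

Capital per effective worker breaks even when investment replaces (n + g + δ)·k; here n + g + δ = 0.133.
MPK = 0.29·k^(0.29−1) = 0.29·6.457^(-0.71) ≈ 0.0771.
MPK < 0.133, so the economy is dynamically inefficient (over-saving).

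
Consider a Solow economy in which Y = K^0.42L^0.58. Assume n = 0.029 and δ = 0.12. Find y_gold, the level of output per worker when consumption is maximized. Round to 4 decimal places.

y_gold ≈ 2.1179

n + δ = 0.029 + 0.12 = 0.149.
Golden rule sets MPK = n+δ: 0.42·k^(0.42−1) = 0.149, so k_gold = (0.42/0.149)^(1/0.58) ≈ 5.9700.
Output: y_gold = k_gold^0.42 = 5.9700^0.42 ≈ 2.1179.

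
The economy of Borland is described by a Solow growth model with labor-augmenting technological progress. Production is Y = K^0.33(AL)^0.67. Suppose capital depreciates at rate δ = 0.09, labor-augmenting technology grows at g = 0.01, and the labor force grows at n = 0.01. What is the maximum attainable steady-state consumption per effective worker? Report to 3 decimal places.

Break-even investment rate: n + g + δ = 0.01 + 0.01 + 0.09 = 0.11.
At the golden rule the marginal product of capital equals n+g+δ: 0.33·k^(0.33−1) = 0.11. Solving, k_gold = (0.33/0.11)^(1/0.67) ≈ 5.1537.
y_gold = 5.1537^0.33 ≈ 1.7179.
c_gold = y_gold − (n+g+δ)·k_gold = 1.7179 − 0.11·5.1537 ≈ 1.1510.

c_gold ≈ 1.151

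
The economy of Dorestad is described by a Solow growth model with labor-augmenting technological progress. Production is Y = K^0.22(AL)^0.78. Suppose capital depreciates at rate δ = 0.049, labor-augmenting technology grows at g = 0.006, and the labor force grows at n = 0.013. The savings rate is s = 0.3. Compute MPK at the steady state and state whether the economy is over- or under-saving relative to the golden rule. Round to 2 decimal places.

Capital per effective worker breaks even when investment replaces (n + g + δ)·k; here n + g + δ = 0.068.
Steady-state k*: s·k^0.22 = 0.068·k gives k* = (0.3/0.068)^(1/0.78) ≈ 6.7054.
MPK = 0.22·6.7054^(-0.78) ≈ 0.0499.
MPK < n+g+δ = 0.068, so the economy is dynamically inefficient (over-saving).

over-saving; MPK ≈ 0.05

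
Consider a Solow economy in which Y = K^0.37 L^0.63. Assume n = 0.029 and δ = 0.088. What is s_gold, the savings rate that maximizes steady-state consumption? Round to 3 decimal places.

Capital per worker breaks even when investment replaces (n + δ)·k; here n + δ = 0.117.
At the golden rule MPK = n+δ, and in any Cobb-Douglas steady state s = (n+δ)·k/y = MPK·k/y = capital's share 0.37.

s_gold = 0.370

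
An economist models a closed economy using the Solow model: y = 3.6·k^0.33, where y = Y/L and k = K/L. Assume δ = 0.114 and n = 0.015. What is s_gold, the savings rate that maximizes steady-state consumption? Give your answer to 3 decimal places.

n + δ = 0.015 + 0.114 = 0.129.
At the golden rule MPK = n+δ, and in any Cobb-Douglas steady state s = (n+δ)·k/y = MPK·k/y = capital's share 0.33.

s_gold = 0.330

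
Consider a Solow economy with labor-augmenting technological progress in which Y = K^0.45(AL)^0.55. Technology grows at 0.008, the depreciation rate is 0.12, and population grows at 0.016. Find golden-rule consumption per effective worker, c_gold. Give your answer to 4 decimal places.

c_gold ≈ 1.3971

Break-even investment rate: n + g + δ = 0.016 + 0.008 + 0.12 = 0.144.
Setting f'(k) = n+g+δ gives 0.45·k^(0.45−1) = 0.144, hence k_gold = (0.45/0.144)^(1/0.55) ≈ 7.9383.
y_gold = 7.9383^0.45 ≈ 2.5403.
c_gold = y_gold − (n+g+δ)·k_gold = 2.5403 − 0.144·7.9383 ≈ 1.3971.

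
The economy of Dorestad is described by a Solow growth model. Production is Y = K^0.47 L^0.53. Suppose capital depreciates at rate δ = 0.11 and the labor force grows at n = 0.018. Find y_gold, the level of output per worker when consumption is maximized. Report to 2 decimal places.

y_gold ≈ 3.17

Break-even investment rate: n + δ = 0.018 + 0.11 = 0.128.
Golden rule sets MPK = n+δ: 0.47·k^(0.47−1) = 0.128, so k_gold = (0.47/0.128)^(1/0.53) ≈ 11.6366.
Output: y_gold = k_gold^0.47 = 11.6366^0.47 ≈ 3.1691.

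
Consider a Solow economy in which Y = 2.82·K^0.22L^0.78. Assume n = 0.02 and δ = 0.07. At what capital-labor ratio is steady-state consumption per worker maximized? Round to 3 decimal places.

Break-even investment rate: n + δ = 0.02 + 0.07 = 0.09.
Maximizing c = f(k) − (n+δ)·k gives f'(k) = n+δ, i.e. 0.22·2.82·k^(0.22−1) = 0.09, so k_gold = (0.22·2.82/0.09)^(1/0.78) ≈ 11.8825.

k_gold ≈ 11.883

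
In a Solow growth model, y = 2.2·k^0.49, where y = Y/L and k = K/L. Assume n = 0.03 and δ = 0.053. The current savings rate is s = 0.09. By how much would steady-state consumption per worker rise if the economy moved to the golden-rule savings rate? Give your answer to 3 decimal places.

n + δ = 0.03 + 0.053 = 0.083.
Current steady state (s = 0.09): k* = (0.09·2.2/0.083)^(1/0.51) ≈ 5.5001, y* = 2.2·5.5001^0.49 ≈ 5.0723, c* = (1−0.09)·5.0723 ≈ 4.6158.
At the golden rule the marginal product of capital equals n+δ: 0.49·2.2·k^(0.49−1) = 0.083. Solving, k_gold = (0.49·2.2/0.083)^(1/0.51) ≈ 152.5503.
y_gold = 2.2·152.5503^0.49 ≈ 25.8402, c_gold = y_gold − 0.083·k_gold ≈ 13.1785.
Gain: Δc = 13.1785 − 4.6158 ≈ 8.5627.

Δc ≈ 8.563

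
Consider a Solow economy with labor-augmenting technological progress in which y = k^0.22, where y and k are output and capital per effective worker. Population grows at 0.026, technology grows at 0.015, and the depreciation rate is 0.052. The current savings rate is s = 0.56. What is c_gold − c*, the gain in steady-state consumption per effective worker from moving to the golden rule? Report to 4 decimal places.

Δc ≈ 0.2643

The effective depreciation rate is n + g + δ = 0.026 + 0.015 + 0.052 = 0.093.
Current steady state (s = 0.56): k* = (0.56/0.093)^(1/0.78) ≈ 9.9913, y* = 9.9913^0.22 ≈ 1.6593, c* = (1−0.56)·1.6593 ≈ 0.7301.
At the golden rule the marginal product of capital equals n+g+δ: 0.22·k^(0.22−1) = 0.093. Solving, k_gold = (0.22/0.093)^(1/0.78) ≈ 3.0159.
y_gold = 3.0159^0.22 ≈ 1.2749, c_gold = y_gold − 0.093·k_gold ≈ 0.9944.
Gain: Δc = 0.9944 − 0.7301 ≈ 0.2643.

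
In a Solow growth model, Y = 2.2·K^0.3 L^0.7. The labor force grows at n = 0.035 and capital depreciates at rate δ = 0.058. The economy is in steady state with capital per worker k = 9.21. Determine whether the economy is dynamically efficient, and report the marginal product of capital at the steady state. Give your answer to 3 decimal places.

dynamically efficient; MPK ≈ 0.139

Capital per worker breaks even when investment replaces (n + δ)·k; here n + δ = 0.093.
MPK = 0.3·2.2·k^(0.3−1) = 0.3·2.2·9.21^(-0.7) ≈ 0.1395.
MPK > 0.093, so the economy is dynamically efficient (under-saving).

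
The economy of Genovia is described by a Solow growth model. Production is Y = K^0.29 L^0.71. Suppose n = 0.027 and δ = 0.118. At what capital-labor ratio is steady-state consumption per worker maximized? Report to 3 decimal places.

k_gold ≈ 2.655

The effective depreciation rate is n + δ = 0.027 + 0.118 = 0.145.
Maximizing c = f(k) − (n+δ)·k gives f'(k) = n+δ, i.e. 0.29·k^(0.29−1) = 0.145, so k_gold = (0.29/0.145)^(1/0.71) ≈ 2.6545.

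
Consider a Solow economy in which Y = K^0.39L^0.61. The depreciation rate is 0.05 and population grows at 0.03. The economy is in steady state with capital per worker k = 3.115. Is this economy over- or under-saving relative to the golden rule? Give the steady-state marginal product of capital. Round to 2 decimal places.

Capital per worker breaks even when investment replaces (n + δ)·k; here n + δ = 0.08.
MPK = 0.39·k^(0.39−1) = 0.39·3.115^(-0.61) ≈ 0.1950.
MPK > 0.08, so the economy is dynamically efficient (under-saving).

under-saving; MPK ≈ 0.20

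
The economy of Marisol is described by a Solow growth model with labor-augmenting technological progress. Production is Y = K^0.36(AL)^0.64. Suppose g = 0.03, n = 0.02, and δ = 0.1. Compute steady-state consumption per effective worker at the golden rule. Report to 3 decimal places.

n + g + δ = 0.02 + 0.03 + 0.1 = 0.15.
Setting f'(k) = n+g+δ gives 0.36·k^(0.36−1) = 0.15, hence k_gold = (0.36/0.15)^(1/0.64) ≈ 3.9272.
y_gold = 3.9272^0.36 ≈ 1.6363.
c_gold = y_gold − (n+g+δ)·k_gold = 1.6363 − 0.15·3.9272 ≈ 1.0472.

c_gold ≈ 1.047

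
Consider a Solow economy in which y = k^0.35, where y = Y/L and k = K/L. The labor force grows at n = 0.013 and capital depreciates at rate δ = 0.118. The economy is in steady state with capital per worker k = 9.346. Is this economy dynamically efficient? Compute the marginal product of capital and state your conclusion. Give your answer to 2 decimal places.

dynamically inefficient; MPK ≈ 0.08

Break-even investment rate: n + δ = 0.013 + 0.118 = 0.131.
MPK = 0.35·k^(0.35−1) = 0.35·9.346^(-0.65) ≈ 0.0819.
MPK < 0.131, so the economy is dynamically inefficient (over-saving).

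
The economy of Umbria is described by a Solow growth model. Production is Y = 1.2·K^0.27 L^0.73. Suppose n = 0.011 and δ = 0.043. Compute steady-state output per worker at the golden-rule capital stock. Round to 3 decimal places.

The effective depreciation rate is n + δ = 0.011 + 0.043 = 0.054.
Maximizing c = f(k) − (n+δ)·k gives f'(k) = n+δ, i.e. 0.27·1.2·k^(0.27−1) = 0.054, so k_gold = (0.27·1.2/0.054)^(1/0.73) ≈ 11.6402.
Output: y_gold = 1.2·k_gold^0.27 = 1.2·11.6402^0.27 ≈ 2.3280.

y_gold ≈ 2.328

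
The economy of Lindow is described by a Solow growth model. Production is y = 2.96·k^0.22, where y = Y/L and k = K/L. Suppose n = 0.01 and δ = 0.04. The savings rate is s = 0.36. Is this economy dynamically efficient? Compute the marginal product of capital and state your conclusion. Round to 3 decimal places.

dynamically inefficient; MPK ≈ 0.031

Break-even investment rate: n + δ = 0.01 + 0.04 = 0.05.
Steady-state k*: s·A·k^0.22 = 0.05·k gives k* = (0.36·2.96/0.05)^(1/0.78) ≈ 50.5085.
MPK = 0.22·2.96·50.5085^(-0.78) ≈ 0.0306.
MPK < n+δ = 0.05, so the economy is dynamically inefficient (over-saving).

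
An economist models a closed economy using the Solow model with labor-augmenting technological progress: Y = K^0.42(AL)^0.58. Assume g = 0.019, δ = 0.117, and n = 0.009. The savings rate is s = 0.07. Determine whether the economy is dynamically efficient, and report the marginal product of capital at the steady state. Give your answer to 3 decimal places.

dynamically efficient; MPK ≈ 0.870

n + g + δ = 0.009 + 0.019 + 0.117 = 0.145.
Steady-state k*: s·k^0.42 = 0.145·k gives k* = (0.07/0.145)^(1/0.58) ≈ 0.2849.
MPK = 0.42·0.2849^(-0.58) ≈ 0.8700.
MPK > n+g+δ = 0.145, so the economy is dynamically efficient (under-saving).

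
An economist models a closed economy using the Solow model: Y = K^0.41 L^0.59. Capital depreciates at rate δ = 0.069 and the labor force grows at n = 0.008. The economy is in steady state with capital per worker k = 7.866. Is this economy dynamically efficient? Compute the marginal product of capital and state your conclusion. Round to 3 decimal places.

The effective depreciation rate is n + δ = 0.008 + 0.069 = 0.077.
MPK = 0.41·k^(0.41−1) = 0.41·7.866^(-0.59) ≈ 0.1214.
MPK > 0.077, so the economy is dynamically efficient (under-saving).

dynamically efficient; MPK ≈ 0.121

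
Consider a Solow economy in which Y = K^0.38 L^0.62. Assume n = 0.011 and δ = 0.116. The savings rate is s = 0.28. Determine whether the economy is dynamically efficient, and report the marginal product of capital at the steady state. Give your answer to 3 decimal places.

dynamically efficient; MPK ≈ 0.172

Break-even investment rate: n + δ = 0.011 + 0.116 = 0.127.
Steady-state k*: s·k^0.38 = 0.127·k gives k* = (0.28/0.127)^(1/0.62) ≈ 3.5793.
MPK = 0.38·3.5793^(-0.62) ≈ 0.1724.
MPK > n+δ = 0.127, so the economy is dynamically efficient (under-saving).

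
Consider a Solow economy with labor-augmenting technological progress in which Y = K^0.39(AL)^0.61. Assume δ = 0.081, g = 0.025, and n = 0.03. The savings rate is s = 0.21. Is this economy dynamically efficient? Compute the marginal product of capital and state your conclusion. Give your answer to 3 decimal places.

dynamically efficient; MPK ≈ 0.253

The effective depreciation rate is n + g + δ = 0.03 + 0.025 + 0.081 = 0.136.
Steady-state k*: s·k^0.39 = 0.136·k gives k* = (0.21/0.136)^(1/0.61) ≈ 2.0385.
MPK = 0.39·2.0385^(-0.61) ≈ 0.2526.
MPK > n+g+δ = 0.136, so the economy is dynamically efficient (under-saving).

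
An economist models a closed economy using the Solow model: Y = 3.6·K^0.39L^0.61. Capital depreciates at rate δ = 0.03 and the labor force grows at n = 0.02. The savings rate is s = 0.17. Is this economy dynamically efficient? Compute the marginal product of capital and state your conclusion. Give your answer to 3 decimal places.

n + δ = 0.02 + 0.03 = 0.05.
Steady-state k*: s·A·k^0.39 = 0.05·k gives k* = (0.17·3.6/0.05)^(1/0.61) ≈ 60.7083.
MPK = 0.39·3.6·60.7083^(-0.61) ≈ 0.1147.
MPK > n+δ = 0.05, so the economy is dynamically efficient (under-saving).

dynamically efficient; MPK ≈ 0.115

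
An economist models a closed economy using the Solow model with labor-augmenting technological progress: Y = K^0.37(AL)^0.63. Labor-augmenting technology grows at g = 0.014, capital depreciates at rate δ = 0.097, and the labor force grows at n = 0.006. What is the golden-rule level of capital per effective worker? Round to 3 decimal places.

k_gold ≈ 6.218

Break-even investment rate: n + g + δ = 0.006 + 0.014 + 0.097 = 0.117.
Setting f'(k) = n+g+δ gives 0.37·k^(0.37−1) = 0.117, hence k_gold = (0.37/0.117)^(1/0.63) ≈ 6.2184.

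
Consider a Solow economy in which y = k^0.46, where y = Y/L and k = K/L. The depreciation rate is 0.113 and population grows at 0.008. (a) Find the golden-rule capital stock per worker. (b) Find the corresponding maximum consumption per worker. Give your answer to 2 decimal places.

Capital per worker breaks even when investment replaces (n + δ)·k; here n + δ = 0.121.
Setting f'(k) = n+δ gives 0.46·k^(0.46−1) = 0.121, hence k_gold = (0.46/0.121)^(1/0.54) ≈ 11.8583.
y_gold = 11.8583^0.46 ≈ 3.1193; c_gold = y_gold − 0.121·k_gold ≈ 1.6844.

(a) k_gold ≈ 11.86; (b) c_gold ≈ 1.68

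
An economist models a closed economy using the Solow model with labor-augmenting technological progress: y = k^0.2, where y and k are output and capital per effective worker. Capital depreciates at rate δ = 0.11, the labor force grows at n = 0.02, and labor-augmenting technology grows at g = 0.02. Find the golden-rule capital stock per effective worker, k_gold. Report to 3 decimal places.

k_gold ≈ 1.433

n + g + δ = 0.02 + 0.02 + 0.11 = 0.15.
Setting f'(k) = n+g+δ gives 0.2·k^(0.2−1) = 0.15, hence k_gold = (0.2/0.15)^(1/0.8) ≈ 1.4328.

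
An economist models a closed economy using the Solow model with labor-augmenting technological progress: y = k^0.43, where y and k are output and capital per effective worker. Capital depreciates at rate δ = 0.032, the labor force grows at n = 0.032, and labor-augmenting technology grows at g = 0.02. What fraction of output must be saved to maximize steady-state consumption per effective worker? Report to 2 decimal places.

Break-even investment rate: n + g + δ = 0.032 + 0.02 + 0.032 = 0.084.
At the golden rule MPK = n+g+δ, and in any Cobb-Douglas steady state s = (n+g+δ)·k/y = MPK·k/y = capital's share 0.43.

s_gold = 0.43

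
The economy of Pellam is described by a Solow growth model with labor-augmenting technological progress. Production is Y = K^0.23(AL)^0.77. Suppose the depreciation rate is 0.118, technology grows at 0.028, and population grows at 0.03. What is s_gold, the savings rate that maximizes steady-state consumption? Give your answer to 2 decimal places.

s_gold = 0.23

The effective depreciation rate is n + g + δ = 0.03 + 0.028 + 0.118 = 0.176.
At the golden rule MPK = n+g+δ, and in any Cobb-Douglas steady state s = (n+g+δ)·k/y = MPK·k/y = capital's share 0.23.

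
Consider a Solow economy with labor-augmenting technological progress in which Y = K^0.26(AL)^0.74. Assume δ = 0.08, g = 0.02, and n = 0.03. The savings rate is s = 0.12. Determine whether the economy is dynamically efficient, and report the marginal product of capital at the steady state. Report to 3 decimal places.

dynamically efficient; MPK ≈ 0.282

Capital per effective worker breaks even when investment replaces (n + g + δ)·k; here n + g + δ = 0.13.
Steady-state k*: s·k^0.26 = 0.13·k gives k* = (0.12/0.13)^(1/0.74) ≈ 0.8975.
MPK = 0.26·0.8975^(-0.74) ≈ 0.2817.
MPK > n+g+δ = 0.13, so the economy is dynamically efficient (under-saving).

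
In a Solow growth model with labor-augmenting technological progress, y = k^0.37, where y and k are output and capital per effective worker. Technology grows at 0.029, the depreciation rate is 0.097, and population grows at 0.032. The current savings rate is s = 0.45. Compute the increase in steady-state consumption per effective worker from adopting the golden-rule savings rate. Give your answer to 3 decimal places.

Δc ≈ 0.021

n + g + δ = 0.032 + 0.029 + 0.097 = 0.158.
Current steady state (s = 0.45): k* = (0.45/0.158)^(1/0.63) ≈ 5.2664, y* = 5.2664^0.37 ≈ 1.8491, c* = (1−0.45)·1.8491 ≈ 1.0170.
Golden rule sets MPK = n+g+δ: 0.37·k^(0.37−1) = 0.158, so k_gold = (0.37/0.158)^(1/0.63) ≈ 3.8599.
y_gold = 3.8599^0.37 ≈ 1.6483, c_gold = y_gold − 0.158·k_gold ≈ 1.0384.
Gain: Δc = 1.0384 − 1.0170 ≈ 0.0214.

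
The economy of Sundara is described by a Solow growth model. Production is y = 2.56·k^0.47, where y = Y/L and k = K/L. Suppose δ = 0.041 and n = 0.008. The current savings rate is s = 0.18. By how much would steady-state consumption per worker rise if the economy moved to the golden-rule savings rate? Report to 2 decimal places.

Δc ≈ 7.87

Break-even investment rate: n + δ = 0.008 + 0.041 = 0.049.
Current steady state (s = 0.18): k* = (0.18·2.56/0.049)^(1/0.53) ≈ 68.6193, y* = 2.56·68.6193^0.47 ≈ 18.6797, c* = (1−0.18)·18.6797 ≈ 15.3173.
Maximizing c = f(k) − (n+δ)·k gives f'(k) = n+δ, i.e. 0.47·2.56·k^(0.47−1) = 0.049, so k_gold = (0.47·2.56/0.049)^(1/0.53) ≈ 419.6710.
y_gold = 2.56·419.6710^0.47 ≈ 43.7529, c_gold = y_gold − 0.049·k_gold ≈ 23.1891.
Gain: Δc = 23.1891 − 15.3173 ≈ 7.8717.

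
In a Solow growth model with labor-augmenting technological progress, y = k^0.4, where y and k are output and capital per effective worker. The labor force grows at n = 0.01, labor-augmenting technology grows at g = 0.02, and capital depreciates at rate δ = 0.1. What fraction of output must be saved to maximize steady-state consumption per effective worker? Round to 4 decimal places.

Break-even investment rate: n + g + δ = 0.01 + 0.02 + 0.1 = 0.13.
At the golden rule MPK = n+g+δ, and in any Cobb-Douglas steady state s = (n+g+δ)·k/y = MPK·k/y = capital's share 0.4.

s_gold = 0.4000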